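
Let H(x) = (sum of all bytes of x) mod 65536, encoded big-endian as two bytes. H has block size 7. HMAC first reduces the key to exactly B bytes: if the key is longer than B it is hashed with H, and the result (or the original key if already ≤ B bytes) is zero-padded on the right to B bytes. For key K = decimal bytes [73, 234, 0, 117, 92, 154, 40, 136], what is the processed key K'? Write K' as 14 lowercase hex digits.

034e0000000000

|K| = 8 > B = 7, so first hash the key.
H(K): sum = 73+234+0+117+92+154+40+136 = 846 → 03 4e.
Zero-pad H(K) = 03 4e to 7 bytes: K' = 03 4e 00 00 00 00 00.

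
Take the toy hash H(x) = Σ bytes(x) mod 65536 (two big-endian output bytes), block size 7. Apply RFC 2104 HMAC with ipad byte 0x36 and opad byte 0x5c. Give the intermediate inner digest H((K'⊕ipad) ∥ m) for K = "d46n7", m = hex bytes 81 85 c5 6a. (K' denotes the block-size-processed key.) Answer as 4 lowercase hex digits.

Key "d46n7" = 64 34 36 6e 37 is 5 bytes ≤ B = 7; zero-pad to 7 bytes: K' = 64 34 36 6e 37 00 00.
K' ⊕ ipad = 52 02 00 58 01 36 36.
Inner input = 52 02 00 58 01 36 36 ∥ 81 85 c5 6a.
Inner hash: sum = 82+2+0+88+1+54+54+129+133+197+106 = 846 → 03 4e.

034e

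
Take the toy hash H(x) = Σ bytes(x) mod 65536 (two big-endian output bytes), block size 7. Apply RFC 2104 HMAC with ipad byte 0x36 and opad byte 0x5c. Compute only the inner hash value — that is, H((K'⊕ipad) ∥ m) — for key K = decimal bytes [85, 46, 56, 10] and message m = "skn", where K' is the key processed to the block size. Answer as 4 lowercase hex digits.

02b3

Key decimal bytes [85, 46, 56, 10] = 55 2e 38 0a is 4 bytes ≤ B = 7; zero-pad to 7 bytes: K' = 55 2e 38 0a 00 00 00.
K' ⊕ ipad = 63 18 0e 3c 36 36 36.
Inner input = 63 18 0e 3c 36 36 36 ∥ 73 6b 6e.
Inner hash: sum = 99+24+14+60+54+54+54+115+107+110 = 691 → 02 b3.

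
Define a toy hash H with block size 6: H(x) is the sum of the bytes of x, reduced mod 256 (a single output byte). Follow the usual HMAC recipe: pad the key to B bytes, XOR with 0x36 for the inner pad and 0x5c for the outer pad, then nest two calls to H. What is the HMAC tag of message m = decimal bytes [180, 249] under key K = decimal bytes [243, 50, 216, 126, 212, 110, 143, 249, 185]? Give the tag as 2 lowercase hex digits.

Key decimal bytes [243, 50, 216, 126, 212, 110, 143, 249, 185] = f3 32 d8 7e d4 6e 8f f9 b9 is 9 bytes > B = 6, so hash it first: H(key) = fe, then zero-pad to 6 bytes: K' = fe 00 00 00 00 00.
K' ⊕ ipad = c8 36 36 36 36 36.  K' ⊕ opad = a2 5c 5c 5c 5c 5c.
Inner input = (K'⊕ipad) ∥ m = c8 36 36 36 36 36 ∥ b4 f9.
Inner hash: sum = 200+54+54+54+54+54+180+249 = 899; mod 256 = 131 → 83.
Outer input = (K'⊕opad) ∥ inner = a2 5c 5c 5c 5c 5c ∥ 83.
Outer hash (tag): sum = 162+92+92+92+92+92+131 = 753; mod 256 = 241 → f1.

f1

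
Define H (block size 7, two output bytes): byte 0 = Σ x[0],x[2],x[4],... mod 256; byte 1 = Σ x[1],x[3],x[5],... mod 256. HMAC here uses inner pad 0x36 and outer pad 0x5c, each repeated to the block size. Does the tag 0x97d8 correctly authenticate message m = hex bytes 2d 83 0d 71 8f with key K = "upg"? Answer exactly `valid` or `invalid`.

Key "upg" = 75 70 67 is 3 bytes ≤ B = 7; zero-pad to 7 bytes: K' = 75 70 67 00 00 00 00.
K' ⊕ ipad = 43 46 51 36 36 36 36; K' ⊕ opad = 29 2c 3b 5c 5c 5c 5c.
Inner hash: even-index sum = 500 mod 256 = 244; odd-index sum = 379 mod 256 = 123 → f4 7b.
Outer hash (recomputed tag): even-index sum = 407 mod 256 = 151; odd-index sum = 472 mod 256 = 216 → 97 d8.
Recomputed tag = 97d8; claimed = 97d8 → match.

valid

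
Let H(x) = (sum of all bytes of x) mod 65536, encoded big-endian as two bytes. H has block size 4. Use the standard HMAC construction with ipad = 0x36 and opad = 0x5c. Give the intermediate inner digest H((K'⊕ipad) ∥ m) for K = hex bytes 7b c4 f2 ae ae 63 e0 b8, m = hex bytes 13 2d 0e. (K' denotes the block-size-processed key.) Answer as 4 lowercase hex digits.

Key hex bytes 7b c4 f2 ae ae 63 e0 b8 is 8 bytes > B = 4, so hash it first: H(key) = 05 88, then zero-pad to 4 bytes: K' = 05 88 00 00.
K' ⊕ ipad = 33 be 36 36.
Inner input = 33 be 36 36 ∥ 13 2d 0e.
Inner hash: sum = 51+190+54+54+19+45+14 = 427 → 01 ab.

01ab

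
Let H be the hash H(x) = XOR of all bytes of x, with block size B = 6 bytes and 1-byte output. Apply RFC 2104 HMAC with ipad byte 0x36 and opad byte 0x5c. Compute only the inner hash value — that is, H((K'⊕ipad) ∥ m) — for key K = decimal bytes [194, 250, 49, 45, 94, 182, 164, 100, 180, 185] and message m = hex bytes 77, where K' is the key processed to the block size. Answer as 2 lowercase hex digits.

Key decimal bytes [194, 250, 49, 45, 94, 182, 164, 100, 180, 185] = c2 fa 31 2d 5e b6 a4 64 b4 b9 is 10 bytes > B = 6, so hash it first: H(key) = 01, then zero-pad to 6 bytes: K' = 01 00 00 00 00 00.
K' ⊕ ipad = 37 36 36 36 36 36.
Inner input = 37 36 36 36 36 36 ∥ 77.
Inner hash: XOR 37⊕36⊕36⊕36⊕36⊕36⊕77 = 76.

76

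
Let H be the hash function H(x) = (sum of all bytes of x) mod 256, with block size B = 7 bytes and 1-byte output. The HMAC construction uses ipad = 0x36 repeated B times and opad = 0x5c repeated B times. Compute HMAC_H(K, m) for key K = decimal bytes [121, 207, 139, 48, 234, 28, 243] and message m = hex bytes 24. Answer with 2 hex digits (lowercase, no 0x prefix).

9a

Key decimal bytes [121, 207, 139, 48, 234, 28, 243] = 79 cf 8b 30 ea 1c f3 is exactly B = 7 bytes: K' = 79 cf 8b 30 ea 1c f3.
K' ⊕ ipad = 4f f9 bd 06 dc 2a c5.  K' ⊕ opad = 25 93 d7 6c b6 40 af.
Inner input = (K'⊕ipad) ∥ m = 4f f9 bd 06 dc 2a c5 ∥ 24.
Inner hash: sum = 79+249+189+6+220+42+197+36 = 1018; mod 256 = 250 → fa.
Outer input = (K'⊕opad) ∥ inner = 25 93 d7 6c b6 40 af ∥ fa.
Outer hash (tag): sum = 37+147+215+108+182+64+175+250 = 1178; mod 256 = 154 → 9a.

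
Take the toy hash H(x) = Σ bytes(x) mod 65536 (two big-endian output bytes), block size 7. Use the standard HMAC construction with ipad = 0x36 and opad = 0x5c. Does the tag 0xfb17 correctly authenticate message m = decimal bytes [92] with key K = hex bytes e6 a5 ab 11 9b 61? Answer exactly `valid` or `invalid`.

Key hex bytes e6 a5 ab 11 9b 61 is 6 bytes ≤ B = 7; zero-pad to 7 bytes: K' = e6 a5 ab 11 9b 61 00.
K' ⊕ ipad = d0 93 9d 27 ad 57 36; K' ⊕ opad = ba f9 f7 4d c7 3d 5c.
Inner hash: sum = 208+147+157+39+173+87+54+92 = 957 → 03 bd.
Outer hash (recomputed tag): sum = 186+249+247+77+199+61+92+3+189 = 1303 → 05 17.
Recomputed tag = 0517; claimed = fb17 → mismatch.

invalid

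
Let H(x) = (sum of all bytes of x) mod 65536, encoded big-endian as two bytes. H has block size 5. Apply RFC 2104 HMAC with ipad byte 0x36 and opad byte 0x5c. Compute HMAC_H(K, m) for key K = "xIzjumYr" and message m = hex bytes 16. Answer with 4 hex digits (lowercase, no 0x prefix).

Key "xIzjumYr" = 78 49 7a 6a 75 6d 59 72 is 8 bytes > B = 5, so hash it first: H(key) = 03 52, then zero-pad to 5 bytes: K' = 03 52 00 00 00.
K' ⊕ ipad = 35 64 36 36 36.  K' ⊕ opad = 5f 0e 5c 5c 5c.
Inner input = (K'⊕ipad) ∥ m = 35 64 36 36 36 ∥ 16.
Inner hash: sum = 53+100+54+54+54+22 = 337 → 01 51.
Outer input = (K'⊕opad) ∥ inner = 5f 0e 5c 5c 5c ∥ 01 51.
Outer hash (tag): sum = 95+14+92+92+92+1+81 = 467 → 01 d3.

01d3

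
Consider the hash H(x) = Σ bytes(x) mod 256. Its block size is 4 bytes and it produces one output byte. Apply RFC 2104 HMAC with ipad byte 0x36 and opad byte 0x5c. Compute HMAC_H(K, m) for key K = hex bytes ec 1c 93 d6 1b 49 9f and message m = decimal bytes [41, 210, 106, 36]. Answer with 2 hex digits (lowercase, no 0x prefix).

a9

Key hex bytes ec 1c 93 d6 1b 49 9f is 7 bytes > B = 4, so hash it first: H(key) = 74, then zero-pad to 4 bytes: K' = 74 00 00 00.
K' ⊕ ipad = 42 36 36 36.  K' ⊕ opad = 28 5c 5c 5c.
Inner input = (K'⊕ipad) ∥ m = 42 36 36 36 ∥ 29 d2 6a 24.
Inner hash: sum = 66+54+54+54+41+210+106+36 = 621; mod 256 = 109 → 6d.
Outer input = (K'⊕opad) ∥ inner = 28 5c 5c 5c ∥ 6d.
Outer hash (tag): sum = 40+92+92+92+109 = 425; mod 256 = 169 → a9.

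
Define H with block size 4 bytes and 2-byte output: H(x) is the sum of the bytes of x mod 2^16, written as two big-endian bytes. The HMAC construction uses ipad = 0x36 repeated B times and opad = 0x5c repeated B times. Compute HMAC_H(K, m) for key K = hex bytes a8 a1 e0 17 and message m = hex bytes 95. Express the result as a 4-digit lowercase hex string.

03bb

Key hex bytes a8 a1 e0 17 is exactly B = 4 bytes: K' = a8 a1 e0 17.
K' ⊕ ipad = 9e 97 d6 21.  K' ⊕ opad = f4 fd bc 4b.
Inner input = (K'⊕ipad) ∥ m = 9e 97 d6 21 ∥ 95.
Inner hash: sum = 158+151+214+33+149 = 705 → 02 c1.
Outer input = (K'⊕opad) ∥ inner = f4 fd bc 4b ∥ 02 c1.
Outer hash (tag): sum = 244+253+188+75+2+193 = 955 → 03 bb.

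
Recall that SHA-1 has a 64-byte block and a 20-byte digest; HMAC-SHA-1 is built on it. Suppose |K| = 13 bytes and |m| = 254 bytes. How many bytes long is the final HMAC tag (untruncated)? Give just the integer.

The tag is one SHA-1 digest: 20 bytes.

20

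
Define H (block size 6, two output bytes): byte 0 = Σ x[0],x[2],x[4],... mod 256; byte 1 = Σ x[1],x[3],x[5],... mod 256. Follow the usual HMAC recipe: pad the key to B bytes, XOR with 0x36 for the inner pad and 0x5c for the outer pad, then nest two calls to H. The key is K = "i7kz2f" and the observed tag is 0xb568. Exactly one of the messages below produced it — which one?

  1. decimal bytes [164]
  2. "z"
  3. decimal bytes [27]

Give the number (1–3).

Key "i7kz2f" = 69 37 6b 7a 32 66 is exactly B = 6 bytes: K' = 69 37 6b 7a 32 66.
K' ⊕ ipad = 5f 01 5d 4c 04 50; K' ⊕ opad = 35 6b 37 26 6e 3a.
m1: inner = H(5f 01 5d 4c 04 50 a4) = 64 9d; tag = H(35 6b 37 26 6e 3a 64 9d) = 3e68
m2: inner = H(5f 01 5d 4c 04 50 7a) = 3a 9d; tag = H(35 6b 37 26 6e 3a 3a 9d) = 1468
m3: inner = H(5f 01 5d 4c 04 50 1b) = db 9d; tag = H(35 6b 37 26 6e 3a db 9d) = b568 ← matches

3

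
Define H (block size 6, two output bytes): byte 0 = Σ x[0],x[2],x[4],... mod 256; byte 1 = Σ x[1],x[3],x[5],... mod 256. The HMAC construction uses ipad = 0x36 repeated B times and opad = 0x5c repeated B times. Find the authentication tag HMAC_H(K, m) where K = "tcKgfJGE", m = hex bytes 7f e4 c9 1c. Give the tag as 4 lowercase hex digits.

f698

Key "tcKgfJGE" = 74 63 4b 67 66 4a 47 45 is 8 bytes > B = 6, so hash it first: H(key) = 6c 59, then zero-pad to 6 bytes: K' = 6c 59 00 00 00 00.
K' ⊕ ipad = 5a 6f 36 36 36 36.  K' ⊕ opad = 30 05 5c 5c 5c 5c.
Inner input = (K'⊕ipad) ∥ m = 5a 6f 36 36 36 36 ∥ 7f e4 c9 1c.
Inner hash: even-index sum = 526 mod 256 = 14; odd-index sum = 475 mod 256 = 219 → 0e db.
Outer input = (K'⊕opad) ∥ inner = 30 05 5c 5c 5c 5c ∥ 0e db.
Outer hash (tag): even-index sum = 246 mod 256 = 246; odd-index sum = 408 mod 256 = 152 → f6 98.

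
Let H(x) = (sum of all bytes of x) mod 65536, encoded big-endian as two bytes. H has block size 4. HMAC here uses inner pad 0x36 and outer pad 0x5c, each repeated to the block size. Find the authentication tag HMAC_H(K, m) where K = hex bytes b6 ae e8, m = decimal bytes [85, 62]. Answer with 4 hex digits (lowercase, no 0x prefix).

03ad

Key hex bytes b6 ae e8 is 3 bytes ≤ B = 4; zero-pad to 4 bytes: K' = b6 ae e8 00.
K' ⊕ ipad = 80 98 de 36.  K' ⊕ opad = ea f2 b4 5c.
Inner input = (K'⊕ipad) ∥ m = 80 98 de 36 ∥ 55 3e.
Inner hash: sum = 128+152+222+54+85+62 = 703 → 02 bf.
Outer input = (K'⊕opad) ∥ inner = ea f2 b4 5c ∥ 02 bf.
Outer hash (tag): sum = 234+242+180+92+2+191 = 941 → 03 ad.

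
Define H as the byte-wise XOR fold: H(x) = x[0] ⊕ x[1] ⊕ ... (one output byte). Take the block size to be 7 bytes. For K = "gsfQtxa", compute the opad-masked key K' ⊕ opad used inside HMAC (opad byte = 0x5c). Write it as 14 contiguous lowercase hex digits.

3b2f3a0d28243d

Key "gsfQtxa" = 67 73 66 51 74 78 61 is exactly B = 7 bytes: K' = 67 73 66 51 74 78 61.
XOR each byte with 0x5c: 67⊕5c=3b, 73⊕5c=2f, 66⊕5c=3a, 51⊕5c=0d, 74⊕5c=28, 78⊕5c=24, 61⊕5c=3d.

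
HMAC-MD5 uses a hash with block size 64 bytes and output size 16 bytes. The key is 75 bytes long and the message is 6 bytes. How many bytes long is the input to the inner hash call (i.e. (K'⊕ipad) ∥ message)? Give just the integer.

Key is 75 > 64 bytes, so it is hashed to 16 bytes then zero-padded to 64: |K'| = 64.
Inner input = (K'⊕ipad) ∥ m → 64 + 6 = 70 bytes.

70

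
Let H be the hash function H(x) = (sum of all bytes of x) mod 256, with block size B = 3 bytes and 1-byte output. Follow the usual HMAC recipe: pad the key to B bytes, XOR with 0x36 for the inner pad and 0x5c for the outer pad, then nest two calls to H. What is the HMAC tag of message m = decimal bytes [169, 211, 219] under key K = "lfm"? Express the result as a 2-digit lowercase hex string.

Key "lfm" = 6c 66 6d is exactly B = 3 bytes: K' = 6c 66 6d.
K' ⊕ ipad = 5a 50 5b.  K' ⊕ opad = 30 3a 31.
Inner input = (K'⊕ipad) ∥ m = 5a 50 5b ∥ a9 d3 db.
Inner hash: sum = 90+80+91+169+211+219 = 860; mod 256 = 92 → 5c.
Outer input = (K'⊕opad) ∥ inner = 30 3a 31 ∥ 5c.
Outer hash (tag): sum = 48+58+49+92 = 247 → f7.

f7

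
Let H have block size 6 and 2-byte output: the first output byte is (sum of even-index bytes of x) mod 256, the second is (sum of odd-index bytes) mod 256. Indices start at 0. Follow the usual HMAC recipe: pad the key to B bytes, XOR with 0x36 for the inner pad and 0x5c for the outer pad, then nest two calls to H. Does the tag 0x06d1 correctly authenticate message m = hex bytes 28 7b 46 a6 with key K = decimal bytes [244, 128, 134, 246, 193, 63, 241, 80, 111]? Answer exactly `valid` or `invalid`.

valid

Key decimal bytes [244, 128, 134, 246, 193, 63, 241, 80, 111] = f4 80 86 f6 c1 3f f1 50 6f is 9 bytes > B = 6, so hash it first: H(key) = 9b 05, then zero-pad to 6 bytes: K' = 9b 05 00 00 00 00.
K' ⊕ ipad = ad 33 36 36 36 36; K' ⊕ opad = c7 59 5c 5c 5c 5c.
Inner hash: even-index sum = 391 mod 256 = 135; odd-index sum = 448 mod 256 = 192 → 87 c0.
Outer hash (recomputed tag): even-index sum = 518 mod 256 = 6; odd-index sum = 465 mod 256 = 209 → 06 d1.
Recomputed tag = 06d1; claimed = 06d1 → match.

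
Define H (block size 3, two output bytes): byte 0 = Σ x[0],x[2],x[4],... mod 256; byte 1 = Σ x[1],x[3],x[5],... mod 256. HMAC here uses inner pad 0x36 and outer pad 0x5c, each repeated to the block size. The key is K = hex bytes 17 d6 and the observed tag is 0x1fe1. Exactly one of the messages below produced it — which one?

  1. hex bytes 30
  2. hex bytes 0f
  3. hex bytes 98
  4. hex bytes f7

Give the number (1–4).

3

Key hex bytes 17 d6 is 2 bytes ≤ B = 3; zero-pad to 3 bytes: K' = 17 d6 00.
K' ⊕ ipad = 21 e0 36; K' ⊕ opad = 4b 8a 5c.
m1: inner = H(21 e0 36 30) = 57 10; tag = H(4b 8a 5c 57 10) = b7e1
m2: inner = H(21 e0 36 0f) = 57 ef; tag = H(4b 8a 5c 57 ef) = 96e1
m3: inner = H(21 e0 36 98) = 57 78; tag = H(4b 8a 5c 57 78) = 1fe1 ← matches
m4: inner = H(21 e0 36 f7) = 57 d7; tag = H(4b 8a 5c 57 d7) = 7ee1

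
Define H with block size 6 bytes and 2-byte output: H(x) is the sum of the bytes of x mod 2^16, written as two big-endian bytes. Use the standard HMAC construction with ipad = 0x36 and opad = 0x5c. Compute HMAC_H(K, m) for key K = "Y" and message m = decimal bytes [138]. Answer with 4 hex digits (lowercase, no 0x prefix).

01da

Key "Y" = 59 is 1 byte ≤ B = 6; zero-pad to 6 bytes: K' = 59 00 00 00 00 00.
K' ⊕ ipad = 6f 36 36 36 36 36.  K' ⊕ opad = 05 5c 5c 5c 5c 5c.
Inner input = (K'⊕ipad) ∥ m = 6f 36 36 36 36 36 ∥ 8a.
Inner hash: sum = 111+54+54+54+54+54+138 = 519 → 02 07.
Outer input = (K'⊕opad) ∥ inner = 05 5c 5c 5c 5c 5c ∥ 02 07.
Outer hash (tag): sum = 5+92+92+92+92+92+2+7 = 474 → 01 da.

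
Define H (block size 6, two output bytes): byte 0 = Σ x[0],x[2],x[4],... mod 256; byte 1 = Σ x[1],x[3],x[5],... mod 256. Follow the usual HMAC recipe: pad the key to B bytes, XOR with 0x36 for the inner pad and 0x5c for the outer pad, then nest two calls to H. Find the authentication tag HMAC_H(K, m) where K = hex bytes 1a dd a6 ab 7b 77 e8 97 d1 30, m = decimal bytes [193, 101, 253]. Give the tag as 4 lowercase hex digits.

4c13

Key hex bytes 1a dd a6 ab 7b 77 e8 97 d1 30 is 10 bytes > B = 6, so hash it first: H(key) = f4 c6, then zero-pad to 6 bytes: K' = f4 c6 00 00 00 00.
K' ⊕ ipad = c2 f0 36 36 36 36.  K' ⊕ opad = a8 9a 5c 5c 5c 5c.
Inner input = (K'⊕ipad) ∥ m = c2 f0 36 36 36 36 ∥ c1 65 fd.
Inner hash: even-index sum = 748 mod 256 = 236; odd-index sum = 449 mod 256 = 193 → ec c1.
Outer input = (K'⊕opad) ∥ inner = a8 9a 5c 5c 5c 5c ∥ ec c1.
Outer hash (tag): even-index sum = 588 mod 256 = 76; odd-index sum = 531 mod 256 = 19 → 4c 13.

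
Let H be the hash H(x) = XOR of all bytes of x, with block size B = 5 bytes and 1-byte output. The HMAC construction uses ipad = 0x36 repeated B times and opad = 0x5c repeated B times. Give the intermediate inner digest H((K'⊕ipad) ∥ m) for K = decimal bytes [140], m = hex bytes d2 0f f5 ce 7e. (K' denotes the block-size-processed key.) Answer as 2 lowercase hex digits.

22

Key decimal bytes [140] = 8c is 1 byte ≤ B = 5; zero-pad to 5 bytes: K' = 8c 00 00 00 00.
K' ⊕ ipad = ba 36 36 36 36.
Inner input = ba 36 36 36 36 ∥ d2 0f f5 ce 7e.
Inner hash: XOR ba⊕36⊕36⊕36⊕36⊕d2⊕0f⊕f5⊕ce⊕7e = 22.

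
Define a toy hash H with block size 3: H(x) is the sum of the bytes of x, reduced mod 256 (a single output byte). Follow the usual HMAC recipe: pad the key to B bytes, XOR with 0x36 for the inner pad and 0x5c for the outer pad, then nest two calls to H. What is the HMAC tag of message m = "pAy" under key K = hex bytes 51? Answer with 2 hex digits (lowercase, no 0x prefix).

Key hex bytes 51 is 1 byte ≤ B = 3; zero-pad to 3 bytes: K' = 51 00 00.
K' ⊕ ipad = 67 36 36.  K' ⊕ opad = 0d 5c 5c.
Inner input = (K'⊕ipad) ∥ m = 67 36 36 ∥ 70 41 79.
Inner hash: sum = 103+54+54+112+65+121 = 509; mod 256 = 253 → fd.
Outer input = (K'⊕opad) ∥ inner = 0d 5c 5c ∥ fd.
Outer hash (tag): sum = 13+92+92+253 = 450; mod 256 = 194 → c2.

c2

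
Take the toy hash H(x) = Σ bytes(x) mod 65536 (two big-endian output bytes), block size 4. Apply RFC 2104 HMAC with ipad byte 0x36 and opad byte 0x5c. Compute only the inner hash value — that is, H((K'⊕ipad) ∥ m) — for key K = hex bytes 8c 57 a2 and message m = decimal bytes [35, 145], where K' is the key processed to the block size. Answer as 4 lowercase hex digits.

0299

Key hex bytes 8c 57 a2 is 3 bytes ≤ B = 4; zero-pad to 4 bytes: K' = 8c 57 a2 00.
K' ⊕ ipad = ba 61 94 36.
Inner input = ba 61 94 36 ∥ 23 91.
Inner hash: sum = 186+97+148+54+35+145 = 665 → 02 99.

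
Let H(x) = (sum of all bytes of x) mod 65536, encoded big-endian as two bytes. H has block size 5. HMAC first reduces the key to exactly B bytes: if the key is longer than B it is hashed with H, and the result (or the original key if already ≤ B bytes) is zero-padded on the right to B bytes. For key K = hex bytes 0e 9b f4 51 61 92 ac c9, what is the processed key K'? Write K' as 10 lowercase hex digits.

|K| = 8 > B = 5, so first hash the key.
H(K): sum = 14+155+244+81+97+146+172+201 = 1110 → 04 56.
Zero-pad H(K) = 04 56 to 5 bytes: K' = 04 56 00 00 00.

0456000000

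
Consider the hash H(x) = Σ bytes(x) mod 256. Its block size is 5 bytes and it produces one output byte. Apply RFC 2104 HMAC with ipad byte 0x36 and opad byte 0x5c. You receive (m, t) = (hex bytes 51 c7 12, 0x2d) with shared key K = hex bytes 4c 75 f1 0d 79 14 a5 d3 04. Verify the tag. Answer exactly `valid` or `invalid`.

invalid

Key hex bytes 4c 75 f1 0d 79 14 a5 d3 04 is 9 bytes > B = 5, so hash it first: H(key) = c8, then zero-pad to 5 bytes: K' = c8 00 00 00 00.
K' ⊕ ipad = fe 36 36 36 36; K' ⊕ opad = 94 5c 5c 5c 5c.
Inner hash: sum = 254+54+54+54+54+81+199+18 = 768; mod 256 = 0 → 00.
Outer hash (recomputed tag): sum = 148+92+92+92+92+0 = 516; mod 256 = 4 → 04.
Recomputed tag = 04; claimed = 2d → mismatch.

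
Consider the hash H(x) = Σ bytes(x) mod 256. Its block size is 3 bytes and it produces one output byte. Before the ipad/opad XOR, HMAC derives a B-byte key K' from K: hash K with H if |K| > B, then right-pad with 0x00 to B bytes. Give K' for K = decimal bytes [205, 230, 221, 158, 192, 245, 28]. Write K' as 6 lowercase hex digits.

ff0000

|K| = 7 > B = 3, so first hash the key.
H(K): sum = 205+230+221+158+192+245+28 = 1279; mod 256 = 255 → ff.
Zero-pad H(K) = ff to 3 bytes: K' = ff 00 00.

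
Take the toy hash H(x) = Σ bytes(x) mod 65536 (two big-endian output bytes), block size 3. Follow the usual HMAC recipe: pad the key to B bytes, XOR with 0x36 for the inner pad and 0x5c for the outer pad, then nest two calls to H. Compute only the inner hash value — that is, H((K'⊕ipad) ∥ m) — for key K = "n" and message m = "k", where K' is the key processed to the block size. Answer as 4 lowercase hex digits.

Key "n" = 6e is 1 byte ≤ B = 3; zero-pad to 3 bytes: K' = 6e 00 00.
K' ⊕ ipad = 58 36 36.
Inner input = 58 36 36 ∥ 6b.
Inner hash: sum = 88+54+54+107 = 303 → 01 2f.

012f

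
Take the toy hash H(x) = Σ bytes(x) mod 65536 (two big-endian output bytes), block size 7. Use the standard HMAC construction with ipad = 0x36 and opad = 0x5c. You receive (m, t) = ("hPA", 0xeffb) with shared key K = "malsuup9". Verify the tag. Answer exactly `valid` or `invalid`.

Key "malsuup9" = 6d 61 6c 73 75 75 70 39 is 8 bytes > B = 7, so hash it first: H(key) = 03 40, then zero-pad to 7 bytes: K' = 03 40 00 00 00 00 00.
K' ⊕ ipad = 35 76 36 36 36 36 36; K' ⊕ opad = 5f 1c 5c 5c 5c 5c 5c.
Inner hash: sum = 53+118+54+54+54+54+54+104+80+65 = 690 → 02 b2.
Outer hash (recomputed tag): sum = 95+28+92+92+92+92+92+2+178 = 763 → 02 fb.
Recomputed tag = 02fb; claimed = effb → mismatch.

invalid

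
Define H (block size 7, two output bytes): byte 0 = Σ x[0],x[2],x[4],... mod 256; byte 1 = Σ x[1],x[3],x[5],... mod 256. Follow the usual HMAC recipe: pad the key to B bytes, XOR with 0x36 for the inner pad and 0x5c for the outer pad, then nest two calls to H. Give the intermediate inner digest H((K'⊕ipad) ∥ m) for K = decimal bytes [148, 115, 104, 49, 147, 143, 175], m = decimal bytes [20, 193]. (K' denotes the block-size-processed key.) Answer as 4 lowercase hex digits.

ff19

Key decimal bytes [148, 115, 104, 49, 147, 143, 175] = 94 73 68 31 93 8f af is exactly B = 7 bytes: K' = 94 73 68 31 93 8f af.
K' ⊕ ipad = a2 45 5e 07 a5 b9 99.
Inner input = a2 45 5e 07 a5 b9 99 ∥ 14 c1.
Inner hash: even-index sum = 767 mod 256 = 255; odd-index sum = 281 mod 256 = 25 → ff 19.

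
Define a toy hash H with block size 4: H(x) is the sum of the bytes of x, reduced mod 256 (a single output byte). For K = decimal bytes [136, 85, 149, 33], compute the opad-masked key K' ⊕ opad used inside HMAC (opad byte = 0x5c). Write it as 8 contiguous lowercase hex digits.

Key decimal bytes [136, 85, 149, 33] = 88 55 95 21 is exactly B = 4 bytes: K' = 88 55 95 21.
XOR each byte with 0x5c: 88⊕5c=d4, 55⊕5c=09, 95⊕5c=c9, 21⊕5c=7d.

d409c97d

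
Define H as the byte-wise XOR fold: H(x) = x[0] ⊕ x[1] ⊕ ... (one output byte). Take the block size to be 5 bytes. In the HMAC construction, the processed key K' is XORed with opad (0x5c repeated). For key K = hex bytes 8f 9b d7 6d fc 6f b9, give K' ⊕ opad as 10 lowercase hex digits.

Key hex bytes 8f 9b d7 6d fc 6f b9 is 7 bytes > B = 5, so hash it first: H(key) = 84, then zero-pad to 5 bytes: K' = 84 00 00 00 00.
XOR each byte with 0x5c: 84⊕5c=d8, 00⊕5c=5c, 00⊕5c=5c, 00⊕5c=5c, 00⊕5c=5c.

d85c5c5c5c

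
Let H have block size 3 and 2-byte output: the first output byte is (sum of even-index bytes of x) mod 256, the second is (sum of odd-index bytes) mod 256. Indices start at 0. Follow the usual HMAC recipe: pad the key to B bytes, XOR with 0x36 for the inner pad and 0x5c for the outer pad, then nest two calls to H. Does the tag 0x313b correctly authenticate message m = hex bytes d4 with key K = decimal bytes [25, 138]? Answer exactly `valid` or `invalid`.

valid

Key decimal bytes [25, 138] = 19 8a is 2 bytes ≤ B = 3; zero-pad to 3 bytes: K' = 19 8a 00.
K' ⊕ ipad = 2f bc 36; K' ⊕ opad = 45 d6 5c.
Inner hash: even-index sum = 101 mod 256 = 101; odd-index sum = 400 mod 256 = 144 → 65 90.
Outer hash (recomputed tag): even-index sum = 305 mod 256 = 49; odd-index sum = 315 mod 256 = 59 → 31 3b.
Recomputed tag = 313b; claimed = 313b → match.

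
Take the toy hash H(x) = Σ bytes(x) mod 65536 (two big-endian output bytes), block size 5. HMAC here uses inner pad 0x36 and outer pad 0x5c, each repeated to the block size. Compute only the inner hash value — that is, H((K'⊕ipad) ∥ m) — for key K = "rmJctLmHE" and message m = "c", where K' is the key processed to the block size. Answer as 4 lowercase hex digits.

Key "rmJctLmHE" = 72 6d 4a 63 74 4c 6d 48 45 is 9 bytes > B = 5, so hash it first: H(key) = 03 46, then zero-pad to 5 bytes: K' = 03 46 00 00 00.
K' ⊕ ipad = 35 70 36 36 36.
Inner input = 35 70 36 36 36 ∥ 63.
Inner hash: sum = 53+112+54+54+54+99 = 426 → 01 aa.

01aa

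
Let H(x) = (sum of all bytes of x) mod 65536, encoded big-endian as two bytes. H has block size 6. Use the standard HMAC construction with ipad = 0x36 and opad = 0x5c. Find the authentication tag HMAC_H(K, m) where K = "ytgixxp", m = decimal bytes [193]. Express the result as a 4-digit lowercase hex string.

030a

Key "ytgixxp" = 79 74 67 69 78 78 70 is 7 bytes > B = 6, so hash it first: H(key) = 03 1d, then zero-pad to 6 bytes: K' = 03 1d 00 00 00 00.
K' ⊕ ipad = 35 2b 36 36 36 36.  K' ⊕ opad = 5f 41 5c 5c 5c 5c.
Inner input = (K'⊕ipad) ∥ m = 35 2b 36 36 36 36 ∥ c1.
Inner hash: sum = 53+43+54+54+54+54+193 = 505 → 01 f9.
Outer input = (K'⊕opad) ∥ inner = 5f 41 5c 5c 5c 5c ∥ 01 f9.
Outer hash (tag): sum = 95+65+92+92+92+92+1+249 = 778 → 03 0a.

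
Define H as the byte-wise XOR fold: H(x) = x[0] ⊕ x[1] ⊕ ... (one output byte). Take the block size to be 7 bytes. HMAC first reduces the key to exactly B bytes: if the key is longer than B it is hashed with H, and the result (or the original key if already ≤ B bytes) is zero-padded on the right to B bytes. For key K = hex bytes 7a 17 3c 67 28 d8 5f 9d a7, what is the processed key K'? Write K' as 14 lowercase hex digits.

|K| = 9 > B = 7, so first hash the key.
H(K): XOR 7a⊕17⊕3c⊕67⊕28⊕d8⊕5f⊕9d⊕a7 = a3.
Zero-pad H(K) = a3 to 7 bytes: K' = a3 00 00 00 00 00 00.

a3000000000000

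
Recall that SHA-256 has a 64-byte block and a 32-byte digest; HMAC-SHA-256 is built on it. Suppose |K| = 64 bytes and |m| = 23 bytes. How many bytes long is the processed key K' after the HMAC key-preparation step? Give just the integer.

64

Key is 64 ≤ 64 bytes, zero-padded: |K'| = 64.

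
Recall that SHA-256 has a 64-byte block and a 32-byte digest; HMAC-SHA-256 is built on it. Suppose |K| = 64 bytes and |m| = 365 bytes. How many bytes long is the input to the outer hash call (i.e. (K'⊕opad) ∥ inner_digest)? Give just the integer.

Key is 64 ≤ 64 bytes, zero-padded: |K'| = 64.
Outer input = (K'⊕opad) ∥ H(inner) → 64 + 32 = 96 bytes.

96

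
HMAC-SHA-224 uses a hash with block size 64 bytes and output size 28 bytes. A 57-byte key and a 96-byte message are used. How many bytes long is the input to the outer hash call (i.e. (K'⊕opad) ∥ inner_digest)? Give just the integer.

Key is 57 ≤ 64 bytes, zero-padded: |K'| = 64.
Outer input = (K'⊕opad) ∥ H(inner) → 64 + 28 = 92 bytes.

92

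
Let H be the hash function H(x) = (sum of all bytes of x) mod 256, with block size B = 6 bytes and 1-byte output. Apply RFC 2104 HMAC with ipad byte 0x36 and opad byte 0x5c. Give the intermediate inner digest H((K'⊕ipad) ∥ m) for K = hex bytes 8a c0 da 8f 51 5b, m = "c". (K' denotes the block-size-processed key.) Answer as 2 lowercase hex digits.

8e

Key hex bytes 8a c0 da 8f 51 5b is exactly B = 6 bytes: K' = 8a c0 da 8f 51 5b.
K' ⊕ ipad = bc f6 ec b9 67 6d.
Inner input = bc f6 ec b9 67 6d ∥ 63.
Inner hash: sum = 188+246+236+185+103+109+99 = 1166; mod 256 = 142 → 8e.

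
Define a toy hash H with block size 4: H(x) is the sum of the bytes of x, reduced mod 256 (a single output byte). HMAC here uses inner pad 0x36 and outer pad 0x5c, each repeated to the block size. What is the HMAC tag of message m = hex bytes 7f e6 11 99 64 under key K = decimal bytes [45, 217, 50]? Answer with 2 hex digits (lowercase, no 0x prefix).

77

Key decimal bytes [45, 217, 50] = 2d d9 32 is 3 bytes ≤ B = 4; zero-pad to 4 bytes: K' = 2d d9 32 00.
K' ⊕ ipad = 1b ef 04 36.  K' ⊕ opad = 71 85 6e 5c.
Inner input = (K'⊕ipad) ∥ m = 1b ef 04 36 ∥ 7f e6 11 99 64.
Inner hash: sum = 27+239+4+54+127+230+17+153+100 = 951; mod 256 = 183 → b7.
Outer input = (K'⊕opad) ∥ inner = 71 85 6e 5c ∥ b7.
Outer hash (tag): sum = 113+133+110+92+183 = 631; mod 256 = 119 → 77.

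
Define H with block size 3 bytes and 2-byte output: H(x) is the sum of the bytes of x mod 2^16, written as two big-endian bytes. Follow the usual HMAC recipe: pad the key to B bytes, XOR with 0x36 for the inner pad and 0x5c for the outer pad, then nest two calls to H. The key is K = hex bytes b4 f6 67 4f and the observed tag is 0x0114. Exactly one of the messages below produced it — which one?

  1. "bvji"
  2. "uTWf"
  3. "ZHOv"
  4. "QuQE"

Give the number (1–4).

Key hex bytes b4 f6 67 4f is 4 bytes > B = 3, so hash it first: H(key) = 02 60, then zero-pad to 3 bytes: K' = 02 60 00.
K' ⊕ ipad = 34 56 36; K' ⊕ opad = 5e 3c 5c.
m1: inner = H(34 56 36 62 76 6a 69) = 02 6b; tag = H(5e 3c 5c 02 6b) = 0163
m2: inner = H(34 56 36 75 54 57 66) = 02 46; tag = H(5e 3c 5c 02 46) = 013e
m3: inner = H(34 56 36 5a 48 4f 76) = 02 27; tag = H(5e 3c 5c 02 27) = 011f
m4: inner = H(34 56 36 51 75 51 45) = 02 1c; tag = H(5e 3c 5c 02 1c) = 0114 ← matches

4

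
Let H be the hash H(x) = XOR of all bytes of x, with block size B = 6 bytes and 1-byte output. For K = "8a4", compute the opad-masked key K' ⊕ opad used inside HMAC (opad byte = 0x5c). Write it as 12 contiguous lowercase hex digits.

Key "8a4" = 38 61 34 is 3 bytes ≤ B = 6; zero-pad to 6 bytes: K' = 38 61 34 00 00 00.
XOR each byte with 0x5c: 38⊕5c=64, 61⊕5c=3d, 34⊕5c=68, 00⊕5c=5c, 00⊕5c=5c, 00⊕5c=5c.

643d685c5c5c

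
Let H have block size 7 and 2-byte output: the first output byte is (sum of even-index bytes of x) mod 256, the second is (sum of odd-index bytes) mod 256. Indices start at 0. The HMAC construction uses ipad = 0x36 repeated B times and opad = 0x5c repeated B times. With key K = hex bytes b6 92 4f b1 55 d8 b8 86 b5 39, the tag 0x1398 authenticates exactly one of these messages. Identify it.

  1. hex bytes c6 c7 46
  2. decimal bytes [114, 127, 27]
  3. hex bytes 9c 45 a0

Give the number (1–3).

Key hex bytes b6 92 4f b1 55 d8 b8 86 b5 39 is 10 bytes > B = 7, so hash it first: H(key) = c7 da, then zero-pad to 7 bytes: K' = c7 da 00 00 00 00 00.
K' ⊕ ipad = f1 ec 36 36 36 36 36; K' ⊕ opad = 9b 86 5c 5c 5c 5c 5c.
m1: inner = H(f1 ec 36 36 36 36 36 c6 c7 46) = 5a 64; tag = H(9b 86 5c 5c 5c 5c 5c 5a 64) = 1398 ← matches
m2: inner = H(f1 ec 36 36 36 36 36 72 7f 1b) = 12 e5; tag = H(9b 86 5c 5c 5c 5c 5c 12 e5) = 9450
m3: inner = H(f1 ec 36 36 36 36 36 9c 45 a0) = d8 94; tag = H(9b 86 5c 5c 5c 5c 5c d8 94) = 4316

1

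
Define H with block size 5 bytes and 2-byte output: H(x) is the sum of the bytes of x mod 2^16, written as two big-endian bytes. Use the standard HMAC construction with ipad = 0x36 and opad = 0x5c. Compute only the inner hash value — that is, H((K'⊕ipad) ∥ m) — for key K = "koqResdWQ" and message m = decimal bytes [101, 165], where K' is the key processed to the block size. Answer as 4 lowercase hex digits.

0298

Key "koqResdWQ" = 6b 6f 71 52 65 73 64 57 51 is 9 bytes > B = 5, so hash it first: H(key) = 03 81, then zero-pad to 5 bytes: K' = 03 81 00 00 00.
K' ⊕ ipad = 35 b7 36 36 36.
Inner input = 35 b7 36 36 36 ∥ 65 a5.
Inner hash: sum = 53+183+54+54+54+101+165 = 664 → 02 98.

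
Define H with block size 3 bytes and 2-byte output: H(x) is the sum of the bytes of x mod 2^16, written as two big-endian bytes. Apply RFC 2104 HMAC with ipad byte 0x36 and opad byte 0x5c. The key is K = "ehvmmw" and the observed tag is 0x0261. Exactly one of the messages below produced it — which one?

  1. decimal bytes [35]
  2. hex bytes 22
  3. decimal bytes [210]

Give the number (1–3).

Key "ehvmmw" = 65 68 76 6d 6d 77 is 6 bytes > B = 3, so hash it first: H(key) = 02 94, then zero-pad to 3 bytes: K' = 02 94 00.
K' ⊕ ipad = 34 a2 36; K' ⊕ opad = 5e c8 5c.
m1: inner = H(34 a2 36 23) = 01 2f; tag = H(5e c8 5c 01 2f) = 01b2
m2: inner = H(34 a2 36 22) = 01 2e; tag = H(5e c8 5c 01 2e) = 01b1
m3: inner = H(34 a2 36 d2) = 01 de; tag = H(5e c8 5c 01 de) = 0261 ← matches

3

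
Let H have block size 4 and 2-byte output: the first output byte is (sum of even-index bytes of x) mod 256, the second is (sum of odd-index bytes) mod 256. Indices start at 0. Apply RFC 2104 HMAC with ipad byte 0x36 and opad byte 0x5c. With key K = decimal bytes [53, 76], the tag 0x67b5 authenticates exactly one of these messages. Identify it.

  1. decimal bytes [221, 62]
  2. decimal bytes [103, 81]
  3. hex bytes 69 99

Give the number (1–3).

3

Key decimal bytes [53, 76] = 35 4c is 2 bytes ≤ B = 4; zero-pad to 4 bytes: K' = 35 4c 00 00.
K' ⊕ ipad = 03 7a 36 36; K' ⊕ opad = 69 10 5c 5c.
m1: inner = H(03 7a 36 36 dd 3e) = 16 ee; tag = H(69 10 5c 5c 16 ee) = db5a
m2: inner = H(03 7a 36 36 67 51) = a0 01; tag = H(69 10 5c 5c a0 01) = 656d
m3: inner = H(03 7a 36 36 69 99) = a2 49; tag = H(69 10 5c 5c a2 49) = 67b5 ← matches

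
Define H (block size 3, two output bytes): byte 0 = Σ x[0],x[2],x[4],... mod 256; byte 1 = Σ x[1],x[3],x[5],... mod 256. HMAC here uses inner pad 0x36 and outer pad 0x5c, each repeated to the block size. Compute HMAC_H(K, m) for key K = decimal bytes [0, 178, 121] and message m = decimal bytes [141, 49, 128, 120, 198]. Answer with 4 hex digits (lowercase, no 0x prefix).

d81c

Key decimal bytes [0, 178, 121] = 00 b2 79 is exactly B = 3 bytes: K' = 00 b2 79.
K' ⊕ ipad = 36 84 4f.  K' ⊕ opad = 5c ee 25.
Inner input = (K'⊕ipad) ∥ m = 36 84 4f ∥ 8d 31 80 78 c6.
Inner hash: even-index sum = 302 mod 256 = 46; odd-index sum = 599 mod 256 = 87 → 2e 57.
Outer input = (K'⊕opad) ∥ inner = 5c ee 25 ∥ 2e 57.
Outer hash (tag): even-index sum = 216 mod 256 = 216; odd-index sum = 284 mod 256 = 28 → d8 1c.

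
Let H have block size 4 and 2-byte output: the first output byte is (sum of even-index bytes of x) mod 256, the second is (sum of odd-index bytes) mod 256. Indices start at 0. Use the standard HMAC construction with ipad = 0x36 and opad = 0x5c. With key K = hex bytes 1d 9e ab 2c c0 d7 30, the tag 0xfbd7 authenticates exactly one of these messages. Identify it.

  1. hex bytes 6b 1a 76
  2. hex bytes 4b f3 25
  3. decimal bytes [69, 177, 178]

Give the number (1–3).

Key hex bytes 1d 9e ab 2c c0 d7 30 is 7 bytes > B = 4, so hash it first: H(key) = b8 a1, then zero-pad to 4 bytes: K' = b8 a1 00 00.
K' ⊕ ipad = 8e 97 36 36; K' ⊕ opad = e4 fd 5c 5c.
m1: inner = H(8e 97 36 36 6b 1a 76) = a5 e7; tag = H(e4 fd 5c 5c a5 e7) = e540
m2: inner = H(8e 97 36 36 4b f3 25) = 34 c0; tag = H(e4 fd 5c 5c 34 c0) = 7419
m3: inner = H(8e 97 36 36 45 b1 b2) = bb 7e; tag = H(e4 fd 5c 5c bb 7e) = fbd7 ← matches

3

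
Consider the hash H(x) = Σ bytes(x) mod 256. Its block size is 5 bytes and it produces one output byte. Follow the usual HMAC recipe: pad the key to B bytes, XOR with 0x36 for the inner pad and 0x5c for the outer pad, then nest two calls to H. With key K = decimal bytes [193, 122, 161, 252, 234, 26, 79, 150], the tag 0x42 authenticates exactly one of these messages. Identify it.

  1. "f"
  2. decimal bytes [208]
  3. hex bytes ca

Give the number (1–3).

Key decimal bytes [193, 122, 161, 252, 234, 26, 79, 150] = c1 7a a1 fc ea 1a 4f 96 is 8 bytes > B = 5, so hash it first: H(key) = c1, then zero-pad to 5 bytes: K' = c1 00 00 00 00.
K' ⊕ ipad = f7 36 36 36 36; K' ⊕ opad = 9d 5c 5c 5c 5c.
m1: inner = H(f7 36 36 36 36 66) = 35; tag = H(9d 5c 5c 5c 5c 35) = 42 ← matches
m2: inner = H(f7 36 36 36 36 d0) = 9f; tag = H(9d 5c 5c 5c 5c 9f) = ac
m3: inner = H(f7 36 36 36 36 ca) = 99; tag = H(9d 5c 5c 5c 5c 99) = a6

1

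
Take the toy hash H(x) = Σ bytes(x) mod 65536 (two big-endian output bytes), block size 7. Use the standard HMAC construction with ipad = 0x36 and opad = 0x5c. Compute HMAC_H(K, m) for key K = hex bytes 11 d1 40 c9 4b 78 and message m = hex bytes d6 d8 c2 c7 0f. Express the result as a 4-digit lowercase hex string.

02f2

Key hex bytes 11 d1 40 c9 4b 78 is 6 bytes ≤ B = 7; zero-pad to 7 bytes: K' = 11 d1 40 c9 4b 78 00.
K' ⊕ ipad = 27 e7 76 ff 7d 4e 36.  K' ⊕ opad = 4d 8d 1c 95 17 24 5c.
Inner input = (K'⊕ipad) ∥ m = 27 e7 76 ff 7d 4e 36 ∥ d6 d8 c2 c7 0f.
Inner hash: sum = 39+231+118+255+125+78+54+214+216+194+199+15 = 1738 → 06 ca.
Outer input = (K'⊕opad) ∥ inner = 4d 8d 1c 95 17 24 5c ∥ 06 ca.
Outer hash (tag): sum = 77+141+28+149+23+36+92+6+202 = 754 → 02 f2.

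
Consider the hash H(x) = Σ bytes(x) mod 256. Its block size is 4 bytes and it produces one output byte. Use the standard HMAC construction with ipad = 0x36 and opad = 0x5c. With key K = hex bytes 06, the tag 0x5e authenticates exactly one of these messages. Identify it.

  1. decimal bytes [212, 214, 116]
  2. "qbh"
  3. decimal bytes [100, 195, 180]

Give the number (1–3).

1

Key hex bytes 06 is 1 byte ≤ B = 4; zero-pad to 4 bytes: K' = 06 00 00 00.
K' ⊕ ipad = 30 36 36 36; K' ⊕ opad = 5a 5c 5c 5c.
m1: inner = H(30 36 36 36 d4 d6 74) = f0; tag = H(5a 5c 5c 5c f0) = 5e ← matches
m2: inner = H(30 36 36 36 71 62 68) = 0d; tag = H(5a 5c 5c 5c 0d) = 7b
m3: inner = H(30 36 36 36 64 c3 b4) = ad; tag = H(5a 5c 5c 5c ad) = 1b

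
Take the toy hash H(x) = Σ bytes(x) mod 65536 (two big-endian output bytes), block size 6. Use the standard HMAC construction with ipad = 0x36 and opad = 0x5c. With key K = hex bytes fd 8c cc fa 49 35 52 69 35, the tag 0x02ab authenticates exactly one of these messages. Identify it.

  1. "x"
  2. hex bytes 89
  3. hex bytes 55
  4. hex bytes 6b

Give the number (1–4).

4

Key hex bytes fd 8c cc fa 49 35 52 69 35 is 9 bytes > B = 6, so hash it first: H(key) = 04 bd, then zero-pad to 6 bytes: K' = 04 bd 00 00 00 00.
K' ⊕ ipad = 32 8b 36 36 36 36; K' ⊕ opad = 58 e1 5c 5c 5c 5c.
m1: inner = H(32 8b 36 36 36 36 78) = 02 0d; tag = H(58 e1 5c 5c 5c 5c 02 0d) = 02b8
m2: inner = H(32 8b 36 36 36 36 89) = 02 1e; tag = H(58 e1 5c 5c 5c 5c 02 1e) = 02c9
m3: inner = H(32 8b 36 36 36 36 55) = 01 ea; tag = H(58 e1 5c 5c 5c 5c 01 ea) = 0394
m4: inner = H(32 8b 36 36 36 36 6b) = 02 00; tag = H(58 e1 5c 5c 5c 5c 02 00) = 02ab ← matches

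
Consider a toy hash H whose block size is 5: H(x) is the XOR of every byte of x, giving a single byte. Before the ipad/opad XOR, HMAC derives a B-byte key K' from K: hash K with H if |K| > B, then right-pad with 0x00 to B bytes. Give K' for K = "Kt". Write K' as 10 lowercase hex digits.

Key "Kt" = 4b 74 is 2 bytes ≤ B = 5; zero-pad to 5 bytes: K' = 4b 74 00 00 00.

4b74000000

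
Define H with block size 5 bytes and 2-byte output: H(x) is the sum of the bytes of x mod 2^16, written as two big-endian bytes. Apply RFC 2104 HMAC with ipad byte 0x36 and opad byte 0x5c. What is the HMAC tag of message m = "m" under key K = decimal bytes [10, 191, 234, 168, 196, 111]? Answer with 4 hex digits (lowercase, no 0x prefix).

Key decimal bytes [10, 191, 234, 168, 196, 111] = 0a bf ea a8 c4 6f is 6 bytes > B = 5, so hash it first: H(key) = 03 8e, then zero-pad to 5 bytes: K' = 03 8e 00 00 00.
K' ⊕ ipad = 35 b8 36 36 36.  K' ⊕ opad = 5f d2 5c 5c 5c.
Inner input = (K'⊕ipad) ∥ m = 35 b8 36 36 36 ∥ 6d.
Inner hash: sum = 53+184+54+54+54+109 = 508 → 01 fc.
Outer input = (K'⊕opad) ∥ inner = 5f d2 5c 5c 5c ∥ 01 fc.
Outer hash (tag): sum = 95+210+92+92+92+1+252 = 834 → 03 42.

0342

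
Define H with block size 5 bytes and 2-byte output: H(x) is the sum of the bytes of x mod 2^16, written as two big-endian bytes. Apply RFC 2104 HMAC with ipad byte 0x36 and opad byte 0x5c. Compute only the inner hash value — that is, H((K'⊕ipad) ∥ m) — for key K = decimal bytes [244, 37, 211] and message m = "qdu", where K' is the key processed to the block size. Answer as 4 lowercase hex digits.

Key decimal bytes [244, 37, 211] = f4 25 d3 is 3 bytes ≤ B = 5; zero-pad to 5 bytes: K' = f4 25 d3 00 00.
K' ⊕ ipad = c2 13 e5 36 36.
Inner input = c2 13 e5 36 36 ∥ 71 64 75.
Inner hash: sum = 194+19+229+54+54+113+100+117 = 880 → 03 70.

0370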